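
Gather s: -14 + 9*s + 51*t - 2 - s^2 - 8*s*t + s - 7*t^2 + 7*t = -s^2 + s*(10 - 8*t) - 7*t^2 + 58*t - 16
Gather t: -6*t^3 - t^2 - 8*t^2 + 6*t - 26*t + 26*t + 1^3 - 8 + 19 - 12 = -6*t^3 - 9*t^2 + 6*t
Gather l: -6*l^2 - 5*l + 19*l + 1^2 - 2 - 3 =-6*l^2 + 14*l - 4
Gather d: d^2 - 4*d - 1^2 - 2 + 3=d^2 - 4*d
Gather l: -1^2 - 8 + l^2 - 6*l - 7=l^2 - 6*l - 16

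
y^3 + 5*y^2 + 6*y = y*(y + 2)*(y + 3)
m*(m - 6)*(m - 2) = m^3 - 8*m^2 + 12*m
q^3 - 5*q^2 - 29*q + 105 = (q - 7)*(q - 3)*(q + 5)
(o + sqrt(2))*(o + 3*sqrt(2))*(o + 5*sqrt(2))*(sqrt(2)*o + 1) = sqrt(2)*o^4 + 19*o^3 + 55*sqrt(2)*o^2 + 106*o + 30*sqrt(2)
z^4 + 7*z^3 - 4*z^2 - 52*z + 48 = (z - 2)*(z - 1)*(z + 4)*(z + 6)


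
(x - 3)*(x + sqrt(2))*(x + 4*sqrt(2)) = x^3 - 3*x^2 + 5*sqrt(2)*x^2 - 15*sqrt(2)*x + 8*x - 24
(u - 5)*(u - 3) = u^2 - 8*u + 15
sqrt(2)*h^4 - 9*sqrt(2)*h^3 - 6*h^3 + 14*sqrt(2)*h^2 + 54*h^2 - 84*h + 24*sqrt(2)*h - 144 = (h - 6)*(h - 4)*(h - 3*sqrt(2))*(sqrt(2)*h + sqrt(2))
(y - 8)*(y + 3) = y^2 - 5*y - 24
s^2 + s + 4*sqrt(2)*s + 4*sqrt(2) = (s + 1)*(s + 4*sqrt(2))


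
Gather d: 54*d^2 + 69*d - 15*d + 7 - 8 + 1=54*d^2 + 54*d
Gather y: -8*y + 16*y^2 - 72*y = 16*y^2 - 80*y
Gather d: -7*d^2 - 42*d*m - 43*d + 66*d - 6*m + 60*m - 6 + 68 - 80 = -7*d^2 + d*(23 - 42*m) + 54*m - 18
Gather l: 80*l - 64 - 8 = 80*l - 72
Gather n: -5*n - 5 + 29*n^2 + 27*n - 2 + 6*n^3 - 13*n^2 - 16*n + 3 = 6*n^3 + 16*n^2 + 6*n - 4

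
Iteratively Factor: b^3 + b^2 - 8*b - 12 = (b - 3)*(b^2 + 4*b + 4) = (b - 3)*(b + 2)*(b + 2)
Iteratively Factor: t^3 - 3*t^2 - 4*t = (t)*(t^2 - 3*t - 4) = t*(t + 1)*(t - 4)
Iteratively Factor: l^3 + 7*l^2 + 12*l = (l + 4)*(l^2 + 3*l) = l*(l + 4)*(l + 3)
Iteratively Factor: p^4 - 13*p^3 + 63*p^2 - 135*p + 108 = (p - 3)*(p^3 - 10*p^2 + 33*p - 36) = (p - 3)^2*(p^2 - 7*p + 12) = (p - 4)*(p - 3)^2*(p - 3)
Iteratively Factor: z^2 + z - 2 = (z - 1)*(z + 2)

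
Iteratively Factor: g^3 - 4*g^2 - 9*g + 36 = (g - 4)*(g^2 - 9) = (g - 4)*(g + 3)*(g - 3)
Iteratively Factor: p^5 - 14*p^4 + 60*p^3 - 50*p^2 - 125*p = (p - 5)*(p^4 - 9*p^3 + 15*p^2 + 25*p) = (p - 5)*(p + 1)*(p^3 - 10*p^2 + 25*p) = p*(p - 5)*(p + 1)*(p^2 - 10*p + 25) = p*(p - 5)^2*(p + 1)*(p - 5)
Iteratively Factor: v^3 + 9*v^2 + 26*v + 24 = (v + 2)*(v^2 + 7*v + 12) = (v + 2)*(v + 4)*(v + 3)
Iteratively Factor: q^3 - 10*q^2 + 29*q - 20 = (q - 1)*(q^2 - 9*q + 20) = (q - 4)*(q - 1)*(q - 5)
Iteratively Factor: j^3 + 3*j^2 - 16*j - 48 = (j - 4)*(j^2 + 7*j + 12) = (j - 4)*(j + 4)*(j + 3)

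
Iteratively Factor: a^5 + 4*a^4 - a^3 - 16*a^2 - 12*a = (a + 3)*(a^4 + a^3 - 4*a^2 - 4*a) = a*(a + 3)*(a^3 + a^2 - 4*a - 4) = a*(a - 2)*(a + 3)*(a^2 + 3*a + 2) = a*(a - 2)*(a + 2)*(a + 3)*(a + 1)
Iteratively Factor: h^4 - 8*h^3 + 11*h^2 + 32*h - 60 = (h - 5)*(h^3 - 3*h^2 - 4*h + 12) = (h - 5)*(h + 2)*(h^2 - 5*h + 6) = (h - 5)*(h - 3)*(h + 2)*(h - 2)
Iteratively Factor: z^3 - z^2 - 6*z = (z)*(z^2 - z - 6) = z*(z - 3)*(z + 2)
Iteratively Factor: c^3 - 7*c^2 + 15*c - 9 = (c - 3)*(c^2 - 4*c + 3) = (c - 3)^2*(c - 1)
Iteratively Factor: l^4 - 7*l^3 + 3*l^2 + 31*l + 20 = (l - 5)*(l^3 - 2*l^2 - 7*l - 4) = (l - 5)*(l + 1)*(l^2 - 3*l - 4) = (l - 5)*(l - 4)*(l + 1)*(l + 1)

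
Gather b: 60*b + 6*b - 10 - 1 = 66*b - 11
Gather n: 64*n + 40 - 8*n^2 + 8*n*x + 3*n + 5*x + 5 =-8*n^2 + n*(8*x + 67) + 5*x + 45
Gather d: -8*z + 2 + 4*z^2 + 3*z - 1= 4*z^2 - 5*z + 1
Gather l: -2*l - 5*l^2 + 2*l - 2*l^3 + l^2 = -2*l^3 - 4*l^2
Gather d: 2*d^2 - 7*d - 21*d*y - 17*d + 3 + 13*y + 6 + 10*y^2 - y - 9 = 2*d^2 + d*(-21*y - 24) + 10*y^2 + 12*y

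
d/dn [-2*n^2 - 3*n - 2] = -4*n - 3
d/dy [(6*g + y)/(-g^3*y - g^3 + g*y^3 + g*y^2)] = (-g^2*y - g^2 + y^3 + y^2 - (6*g + y)*(-g^2 + 3*y^2 + 2*y))/(g*(g^2*y + g^2 - y^3 - y^2)^2)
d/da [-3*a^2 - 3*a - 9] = -6*a - 3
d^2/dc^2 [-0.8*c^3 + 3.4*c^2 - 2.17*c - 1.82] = 6.8 - 4.8*c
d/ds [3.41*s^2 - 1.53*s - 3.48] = 6.82*s - 1.53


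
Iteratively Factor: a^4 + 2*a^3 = (a)*(a^3 + 2*a^2) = a^2*(a^2 + 2*a) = a^3*(a + 2)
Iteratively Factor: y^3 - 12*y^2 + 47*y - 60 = (y - 3)*(y^2 - 9*y + 20) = (y - 4)*(y - 3)*(y - 5)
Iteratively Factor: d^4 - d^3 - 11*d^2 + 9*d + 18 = (d + 3)*(d^3 - 4*d^2 + d + 6) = (d - 2)*(d + 3)*(d^2 - 2*d - 3) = (d - 2)*(d + 1)*(d + 3)*(d - 3)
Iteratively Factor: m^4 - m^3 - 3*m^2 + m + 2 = (m + 1)*(m^3 - 2*m^2 - m + 2) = (m - 2)*(m + 1)*(m^2 - 1) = (m - 2)*(m + 1)^2*(m - 1)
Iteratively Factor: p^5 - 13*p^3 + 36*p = (p + 3)*(p^4 - 3*p^3 - 4*p^2 + 12*p) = (p - 3)*(p + 3)*(p^3 - 4*p) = (p - 3)*(p - 2)*(p + 3)*(p^2 + 2*p) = (p - 3)*(p - 2)*(p + 2)*(p + 3)*(p)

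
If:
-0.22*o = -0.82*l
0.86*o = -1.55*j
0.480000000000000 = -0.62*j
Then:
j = -0.77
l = 0.37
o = 1.40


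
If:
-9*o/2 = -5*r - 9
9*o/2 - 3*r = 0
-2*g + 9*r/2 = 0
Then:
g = -81/8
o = -3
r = -9/2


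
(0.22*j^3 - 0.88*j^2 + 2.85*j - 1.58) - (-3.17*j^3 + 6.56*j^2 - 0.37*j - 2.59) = 3.39*j^3 - 7.44*j^2 + 3.22*j + 1.01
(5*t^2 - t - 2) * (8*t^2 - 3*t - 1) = 40*t^4 - 23*t^3 - 18*t^2 + 7*t + 2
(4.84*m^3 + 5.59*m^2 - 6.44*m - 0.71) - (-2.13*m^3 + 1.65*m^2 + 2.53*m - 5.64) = 6.97*m^3 + 3.94*m^2 - 8.97*m + 4.93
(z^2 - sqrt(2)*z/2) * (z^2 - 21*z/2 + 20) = z^4 - 21*z^3/2 - sqrt(2)*z^3/2 + 21*sqrt(2)*z^2/4 + 20*z^2 - 10*sqrt(2)*z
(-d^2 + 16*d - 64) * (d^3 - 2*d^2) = -d^5 + 18*d^4 - 96*d^3 + 128*d^2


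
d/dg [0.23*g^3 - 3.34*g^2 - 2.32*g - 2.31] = 0.69*g^2 - 6.68*g - 2.32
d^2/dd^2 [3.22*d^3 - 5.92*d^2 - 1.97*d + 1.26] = 19.32*d - 11.84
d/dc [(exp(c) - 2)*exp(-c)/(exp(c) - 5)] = (-exp(2*c) + 4*exp(c) - 10)*exp(-c)/(exp(2*c) - 10*exp(c) + 25)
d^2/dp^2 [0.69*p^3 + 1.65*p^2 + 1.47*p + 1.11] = 4.14*p + 3.3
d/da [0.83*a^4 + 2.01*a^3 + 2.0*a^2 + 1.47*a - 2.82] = 3.32*a^3 + 6.03*a^2 + 4.0*a + 1.47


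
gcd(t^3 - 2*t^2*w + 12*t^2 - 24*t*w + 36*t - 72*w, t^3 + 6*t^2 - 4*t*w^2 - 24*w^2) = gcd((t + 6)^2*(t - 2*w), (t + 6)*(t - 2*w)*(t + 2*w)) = t^2 - 2*t*w + 6*t - 12*w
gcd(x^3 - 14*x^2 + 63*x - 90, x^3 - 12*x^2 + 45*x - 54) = x^2 - 9*x + 18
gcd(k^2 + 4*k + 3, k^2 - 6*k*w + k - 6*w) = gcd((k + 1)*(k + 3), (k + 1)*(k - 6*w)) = k + 1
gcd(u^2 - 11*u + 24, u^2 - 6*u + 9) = u - 3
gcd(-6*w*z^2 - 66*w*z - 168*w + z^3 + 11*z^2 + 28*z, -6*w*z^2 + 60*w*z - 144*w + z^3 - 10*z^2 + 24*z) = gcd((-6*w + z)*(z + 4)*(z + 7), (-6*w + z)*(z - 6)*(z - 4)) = -6*w + z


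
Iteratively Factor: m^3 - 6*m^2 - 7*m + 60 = (m + 3)*(m^2 - 9*m + 20) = (m - 5)*(m + 3)*(m - 4)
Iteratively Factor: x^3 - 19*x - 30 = (x + 3)*(x^2 - 3*x - 10) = (x - 5)*(x + 3)*(x + 2)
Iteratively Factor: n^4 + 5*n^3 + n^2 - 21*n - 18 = (n + 3)*(n^3 + 2*n^2 - 5*n - 6) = (n + 3)^2*(n^2 - n - 2) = (n - 2)*(n + 3)^2*(n + 1)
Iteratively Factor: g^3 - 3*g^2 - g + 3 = (g + 1)*(g^2 - 4*g + 3) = (g - 3)*(g + 1)*(g - 1)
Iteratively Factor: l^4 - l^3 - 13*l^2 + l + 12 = (l + 1)*(l^3 - 2*l^2 - 11*l + 12) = (l - 4)*(l + 1)*(l^2 + 2*l - 3) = (l - 4)*(l + 1)*(l + 3)*(l - 1)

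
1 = 1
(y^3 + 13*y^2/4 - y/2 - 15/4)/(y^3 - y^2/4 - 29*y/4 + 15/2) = (4*y^2 + y - 5)/(4*y^2 - 13*y + 10)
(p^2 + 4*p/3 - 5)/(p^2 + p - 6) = (p - 5/3)/(p - 2)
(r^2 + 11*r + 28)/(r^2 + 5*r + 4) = (r + 7)/(r + 1)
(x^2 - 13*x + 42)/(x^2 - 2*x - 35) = (x - 6)/(x + 5)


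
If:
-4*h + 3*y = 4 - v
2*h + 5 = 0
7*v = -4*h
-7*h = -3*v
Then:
No Solution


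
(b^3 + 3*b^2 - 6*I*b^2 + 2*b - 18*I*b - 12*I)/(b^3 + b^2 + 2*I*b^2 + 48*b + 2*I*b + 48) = (b + 2)/(b + 8*I)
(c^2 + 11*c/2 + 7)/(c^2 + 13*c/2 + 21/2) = (c + 2)/(c + 3)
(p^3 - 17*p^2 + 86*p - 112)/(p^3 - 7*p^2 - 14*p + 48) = (p - 7)/(p + 3)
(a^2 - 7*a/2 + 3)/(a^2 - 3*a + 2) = (a - 3/2)/(a - 1)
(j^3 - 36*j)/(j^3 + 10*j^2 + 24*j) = (j - 6)/(j + 4)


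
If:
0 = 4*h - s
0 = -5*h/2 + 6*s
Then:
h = 0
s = 0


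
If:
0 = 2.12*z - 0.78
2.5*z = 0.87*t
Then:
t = 1.06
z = 0.37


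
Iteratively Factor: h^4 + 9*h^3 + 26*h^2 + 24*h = (h + 4)*(h^3 + 5*h^2 + 6*h) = h*(h + 4)*(h^2 + 5*h + 6) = h*(h + 2)*(h + 4)*(h + 3)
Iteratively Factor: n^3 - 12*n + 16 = (n + 4)*(n^2 - 4*n + 4) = (n - 2)*(n + 4)*(n - 2)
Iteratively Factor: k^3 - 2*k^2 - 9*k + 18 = (k + 3)*(k^2 - 5*k + 6) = (k - 3)*(k + 3)*(k - 2)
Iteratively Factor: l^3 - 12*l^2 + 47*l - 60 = (l - 4)*(l^2 - 8*l + 15) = (l - 5)*(l - 4)*(l - 3)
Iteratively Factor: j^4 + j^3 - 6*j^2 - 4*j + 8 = (j + 2)*(j^3 - j^2 - 4*j + 4) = (j - 2)*(j + 2)*(j^2 + j - 2) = (j - 2)*(j - 1)*(j + 2)*(j + 2)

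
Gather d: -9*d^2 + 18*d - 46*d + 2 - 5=-9*d^2 - 28*d - 3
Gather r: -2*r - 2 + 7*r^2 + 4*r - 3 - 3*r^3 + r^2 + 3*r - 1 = -3*r^3 + 8*r^2 + 5*r - 6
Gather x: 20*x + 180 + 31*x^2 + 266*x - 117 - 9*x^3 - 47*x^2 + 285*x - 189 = -9*x^3 - 16*x^2 + 571*x - 126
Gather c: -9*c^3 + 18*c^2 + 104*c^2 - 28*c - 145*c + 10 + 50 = -9*c^3 + 122*c^2 - 173*c + 60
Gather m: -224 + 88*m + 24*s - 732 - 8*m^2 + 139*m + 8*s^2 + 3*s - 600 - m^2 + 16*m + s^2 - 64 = -9*m^2 + 243*m + 9*s^2 + 27*s - 1620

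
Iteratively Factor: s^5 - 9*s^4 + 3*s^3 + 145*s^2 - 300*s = (s)*(s^4 - 9*s^3 + 3*s^2 + 145*s - 300) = s*(s - 5)*(s^3 - 4*s^2 - 17*s + 60) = s*(s - 5)*(s + 4)*(s^2 - 8*s + 15) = s*(s - 5)*(s - 3)*(s + 4)*(s - 5)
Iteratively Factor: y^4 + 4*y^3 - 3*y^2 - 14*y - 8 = (y + 1)*(y^3 + 3*y^2 - 6*y - 8) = (y + 1)*(y + 4)*(y^2 - y - 2) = (y + 1)^2*(y + 4)*(y - 2)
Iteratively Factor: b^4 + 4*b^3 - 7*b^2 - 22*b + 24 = (b - 1)*(b^3 + 5*b^2 - 2*b - 24) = (b - 2)*(b - 1)*(b^2 + 7*b + 12) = (b - 2)*(b - 1)*(b + 3)*(b + 4)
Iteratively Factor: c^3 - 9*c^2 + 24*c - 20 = (c - 2)*(c^2 - 7*c + 10) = (c - 5)*(c - 2)*(c - 2)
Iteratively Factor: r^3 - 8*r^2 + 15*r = (r)*(r^2 - 8*r + 15) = r*(r - 5)*(r - 3)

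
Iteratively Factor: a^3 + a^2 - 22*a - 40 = (a + 2)*(a^2 - a - 20) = (a - 5)*(a + 2)*(a + 4)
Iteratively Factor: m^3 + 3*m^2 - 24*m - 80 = (m + 4)*(m^2 - m - 20) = (m + 4)^2*(m - 5)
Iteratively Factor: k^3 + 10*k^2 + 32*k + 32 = (k + 2)*(k^2 + 8*k + 16) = (k + 2)*(k + 4)*(k + 4)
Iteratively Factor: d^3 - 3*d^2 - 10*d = (d)*(d^2 - 3*d - 10) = d*(d + 2)*(d - 5)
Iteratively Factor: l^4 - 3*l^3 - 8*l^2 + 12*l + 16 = (l - 4)*(l^3 + l^2 - 4*l - 4) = (l - 4)*(l + 1)*(l^2 - 4) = (l - 4)*(l + 1)*(l + 2)*(l - 2)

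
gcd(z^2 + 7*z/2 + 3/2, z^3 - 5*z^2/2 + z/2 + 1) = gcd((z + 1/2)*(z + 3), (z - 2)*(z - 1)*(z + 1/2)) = z + 1/2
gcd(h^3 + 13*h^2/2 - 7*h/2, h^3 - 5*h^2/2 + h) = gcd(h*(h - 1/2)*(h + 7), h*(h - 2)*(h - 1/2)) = h^2 - h/2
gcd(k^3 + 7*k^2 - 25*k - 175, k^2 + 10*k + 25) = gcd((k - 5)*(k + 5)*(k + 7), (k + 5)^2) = k + 5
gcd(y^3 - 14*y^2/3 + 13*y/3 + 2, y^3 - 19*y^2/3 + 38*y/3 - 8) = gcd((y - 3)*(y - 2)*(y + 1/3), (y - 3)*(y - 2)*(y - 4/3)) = y^2 - 5*y + 6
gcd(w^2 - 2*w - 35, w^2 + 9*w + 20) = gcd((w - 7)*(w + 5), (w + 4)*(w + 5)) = w + 5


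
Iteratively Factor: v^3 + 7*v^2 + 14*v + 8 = (v + 2)*(v^2 + 5*v + 4) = (v + 1)*(v + 2)*(v + 4)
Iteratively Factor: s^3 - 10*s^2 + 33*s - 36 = (s - 3)*(s^2 - 7*s + 12) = (s - 3)^2*(s - 4)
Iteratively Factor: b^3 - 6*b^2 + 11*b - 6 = (b - 1)*(b^2 - 5*b + 6) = (b - 2)*(b - 1)*(b - 3)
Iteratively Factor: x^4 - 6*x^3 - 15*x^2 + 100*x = (x - 5)*(x^3 - x^2 - 20*x) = (x - 5)*(x + 4)*(x^2 - 5*x) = x*(x - 5)*(x + 4)*(x - 5)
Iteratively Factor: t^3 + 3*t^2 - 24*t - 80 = (t - 5)*(t^2 + 8*t + 16) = (t - 5)*(t + 4)*(t + 4)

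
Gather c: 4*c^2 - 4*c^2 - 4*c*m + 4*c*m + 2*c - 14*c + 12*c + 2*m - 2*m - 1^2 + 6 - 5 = 0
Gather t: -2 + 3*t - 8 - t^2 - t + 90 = -t^2 + 2*t + 80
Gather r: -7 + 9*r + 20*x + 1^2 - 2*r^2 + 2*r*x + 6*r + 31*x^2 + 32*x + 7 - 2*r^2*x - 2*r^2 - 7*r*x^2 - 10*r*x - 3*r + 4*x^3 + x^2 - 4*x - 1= r^2*(-2*x - 4) + r*(-7*x^2 - 8*x + 12) + 4*x^3 + 32*x^2 + 48*x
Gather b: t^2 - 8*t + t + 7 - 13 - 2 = t^2 - 7*t - 8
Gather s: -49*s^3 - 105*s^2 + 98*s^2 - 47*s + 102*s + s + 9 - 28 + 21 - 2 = -49*s^3 - 7*s^2 + 56*s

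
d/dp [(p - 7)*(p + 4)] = 2*p - 3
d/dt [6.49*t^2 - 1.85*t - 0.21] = 12.98*t - 1.85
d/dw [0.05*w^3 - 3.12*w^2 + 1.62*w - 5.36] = 0.15*w^2 - 6.24*w + 1.62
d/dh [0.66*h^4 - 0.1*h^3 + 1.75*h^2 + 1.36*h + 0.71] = 2.64*h^3 - 0.3*h^2 + 3.5*h + 1.36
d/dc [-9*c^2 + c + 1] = 1 - 18*c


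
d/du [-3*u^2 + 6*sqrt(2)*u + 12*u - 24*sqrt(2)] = -6*u + 6*sqrt(2) + 12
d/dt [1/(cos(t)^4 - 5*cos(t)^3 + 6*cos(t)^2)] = (4*cos(t)^2 - 15*cos(t) + 12)*sin(t)/((cos(t)^2 - 5*cos(t) + 6)^2*cos(t)^3)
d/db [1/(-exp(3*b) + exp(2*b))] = (3*exp(b) - 2)*exp(-2*b)/(1 - exp(b))^2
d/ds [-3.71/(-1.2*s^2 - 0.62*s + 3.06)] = (-8.904*s - 2.3002)/(1.2*s^2 + 0.62*s - 3.06)^2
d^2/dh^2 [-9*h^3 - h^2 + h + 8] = -54*h - 2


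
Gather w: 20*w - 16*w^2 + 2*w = -16*w^2 + 22*w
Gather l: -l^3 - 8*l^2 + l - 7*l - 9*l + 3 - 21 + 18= -l^3 - 8*l^2 - 15*l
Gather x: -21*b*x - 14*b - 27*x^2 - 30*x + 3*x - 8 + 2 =-14*b - 27*x^2 + x*(-21*b - 27) - 6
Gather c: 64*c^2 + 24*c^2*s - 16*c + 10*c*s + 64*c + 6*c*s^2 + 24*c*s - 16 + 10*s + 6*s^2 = c^2*(24*s + 64) + c*(6*s^2 + 34*s + 48) + 6*s^2 + 10*s - 16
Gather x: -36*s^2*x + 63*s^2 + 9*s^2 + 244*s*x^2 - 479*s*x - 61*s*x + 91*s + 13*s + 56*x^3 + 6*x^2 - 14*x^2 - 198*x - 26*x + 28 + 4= 72*s^2 + 104*s + 56*x^3 + x^2*(244*s - 8) + x*(-36*s^2 - 540*s - 224) + 32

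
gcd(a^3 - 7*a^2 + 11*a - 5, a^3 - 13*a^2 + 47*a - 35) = a^2 - 6*a + 5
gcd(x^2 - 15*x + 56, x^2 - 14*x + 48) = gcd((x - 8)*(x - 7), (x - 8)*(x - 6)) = x - 8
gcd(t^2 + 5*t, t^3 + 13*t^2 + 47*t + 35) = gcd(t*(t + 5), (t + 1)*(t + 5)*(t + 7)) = t + 5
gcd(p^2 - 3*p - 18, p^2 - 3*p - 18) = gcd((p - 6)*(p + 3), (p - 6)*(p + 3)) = p^2 - 3*p - 18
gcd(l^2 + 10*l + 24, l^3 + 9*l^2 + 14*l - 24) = l^2 + 10*l + 24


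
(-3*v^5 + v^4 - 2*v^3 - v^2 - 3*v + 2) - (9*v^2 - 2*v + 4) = -3*v^5 + v^4 - 2*v^3 - 10*v^2 - v - 2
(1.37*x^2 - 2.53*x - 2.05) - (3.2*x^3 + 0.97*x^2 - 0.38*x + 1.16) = -3.2*x^3 + 0.4*x^2 - 2.15*x - 3.21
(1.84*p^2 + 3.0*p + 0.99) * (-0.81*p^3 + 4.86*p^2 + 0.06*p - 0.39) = -1.4904*p^5 + 6.5124*p^4 + 13.8885*p^3 + 4.2738*p^2 - 1.1106*p - 0.3861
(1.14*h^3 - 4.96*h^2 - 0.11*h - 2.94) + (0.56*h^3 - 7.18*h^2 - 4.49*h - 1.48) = 1.7*h^3 - 12.14*h^2 - 4.6*h - 4.42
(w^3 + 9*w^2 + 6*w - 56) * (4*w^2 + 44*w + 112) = 4*w^5 + 80*w^4 + 532*w^3 + 1048*w^2 - 1792*w - 6272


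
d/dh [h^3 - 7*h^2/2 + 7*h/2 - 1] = 3*h^2 - 7*h + 7/2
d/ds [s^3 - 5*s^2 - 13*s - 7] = 3*s^2 - 10*s - 13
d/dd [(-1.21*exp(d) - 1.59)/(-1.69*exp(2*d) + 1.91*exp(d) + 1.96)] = (-2.0449*exp(2*d) - 5.3742*exp(d) + 0.6653)*exp(d)/(2.8561*exp(4*d) - 6.4558*exp(3*d) - 2.9767*exp(2*d) + 7.4872*exp(d) + 3.8416)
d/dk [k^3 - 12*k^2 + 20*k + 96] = 3*k^2 - 24*k + 20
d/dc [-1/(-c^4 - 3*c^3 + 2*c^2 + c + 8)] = (-4*c^3 - 9*c^2 + 4*c + 1)/(-c^4 - 3*c^3 + 2*c^2 + c + 8)^2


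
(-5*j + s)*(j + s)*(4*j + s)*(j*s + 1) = -20*j^4*s - 21*j^3*s^2 - 20*j^3 - 21*j^2*s + j*s^4 + s^3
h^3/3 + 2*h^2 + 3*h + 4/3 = (h/3 + 1/3)*(h + 1)*(h + 4)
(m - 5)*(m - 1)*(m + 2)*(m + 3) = m^4 - m^3 - 19*m^2 - 11*m + 30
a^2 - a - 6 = (a - 3)*(a + 2)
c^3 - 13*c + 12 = (c - 3)*(c - 1)*(c + 4)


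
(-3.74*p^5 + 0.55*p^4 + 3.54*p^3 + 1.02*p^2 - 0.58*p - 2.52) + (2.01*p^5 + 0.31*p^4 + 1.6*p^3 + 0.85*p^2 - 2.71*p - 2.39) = -1.73*p^5 + 0.86*p^4 + 5.14*p^3 + 1.87*p^2 - 3.29*p - 4.91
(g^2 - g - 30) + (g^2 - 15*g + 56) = 2*g^2 - 16*g + 26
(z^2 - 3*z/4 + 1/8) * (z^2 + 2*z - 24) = z^4 + 5*z^3/4 - 203*z^2/8 + 73*z/4 - 3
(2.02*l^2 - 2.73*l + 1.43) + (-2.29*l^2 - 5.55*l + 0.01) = -0.27*l^2 - 8.28*l + 1.44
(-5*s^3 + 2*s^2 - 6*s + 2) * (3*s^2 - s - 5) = -15*s^5 + 11*s^4 + 5*s^3 + 2*s^2 + 28*s - 10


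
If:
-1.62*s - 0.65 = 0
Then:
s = -0.40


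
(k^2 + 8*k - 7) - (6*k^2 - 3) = -5*k^2 + 8*k - 4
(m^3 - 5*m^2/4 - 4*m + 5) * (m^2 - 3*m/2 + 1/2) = m^5 - 11*m^4/4 - 13*m^3/8 + 83*m^2/8 - 19*m/2 + 5/2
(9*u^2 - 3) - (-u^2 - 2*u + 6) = 10*u^2 + 2*u - 9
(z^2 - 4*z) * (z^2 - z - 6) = z^4 - 5*z^3 - 2*z^2 + 24*z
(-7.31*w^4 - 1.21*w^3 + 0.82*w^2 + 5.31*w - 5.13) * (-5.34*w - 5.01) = 39.0354*w^5 + 43.0845*w^4 + 1.6833*w^3 - 32.4636*w^2 + 0.7911*w + 25.7013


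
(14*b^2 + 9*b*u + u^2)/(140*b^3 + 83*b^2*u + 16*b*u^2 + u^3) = (2*b + u)/(20*b^2 + 9*b*u + u^2)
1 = 1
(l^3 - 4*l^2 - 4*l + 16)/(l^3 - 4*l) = (l - 4)/l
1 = 1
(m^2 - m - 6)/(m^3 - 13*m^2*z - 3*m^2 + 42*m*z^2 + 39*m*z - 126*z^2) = (m + 2)/(m^2 - 13*m*z + 42*z^2)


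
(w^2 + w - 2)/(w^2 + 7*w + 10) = (w - 1)/(w + 5)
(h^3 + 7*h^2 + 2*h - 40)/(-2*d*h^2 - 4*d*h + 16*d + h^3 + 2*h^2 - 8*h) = (-h - 5)/(2*d - h)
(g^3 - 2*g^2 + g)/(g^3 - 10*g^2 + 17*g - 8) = g/(g - 8)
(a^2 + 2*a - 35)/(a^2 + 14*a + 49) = (a - 5)/(a + 7)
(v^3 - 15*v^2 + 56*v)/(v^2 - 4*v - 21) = v*(v - 8)/(v + 3)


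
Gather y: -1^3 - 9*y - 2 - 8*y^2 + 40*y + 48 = -8*y^2 + 31*y + 45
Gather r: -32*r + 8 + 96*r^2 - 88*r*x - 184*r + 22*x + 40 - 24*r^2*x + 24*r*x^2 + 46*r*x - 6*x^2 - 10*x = r^2*(96 - 24*x) + r*(24*x^2 - 42*x - 216) - 6*x^2 + 12*x + 48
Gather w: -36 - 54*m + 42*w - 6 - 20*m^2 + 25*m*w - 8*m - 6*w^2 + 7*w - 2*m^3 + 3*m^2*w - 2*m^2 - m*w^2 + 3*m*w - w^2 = -2*m^3 - 22*m^2 - 62*m + w^2*(-m - 7) + w*(3*m^2 + 28*m + 49) - 42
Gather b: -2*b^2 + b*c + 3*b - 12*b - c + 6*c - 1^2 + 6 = -2*b^2 + b*(c - 9) + 5*c + 5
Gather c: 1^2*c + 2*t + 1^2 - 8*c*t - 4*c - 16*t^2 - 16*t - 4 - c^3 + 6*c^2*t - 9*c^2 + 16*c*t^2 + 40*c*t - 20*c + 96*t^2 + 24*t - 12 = -c^3 + c^2*(6*t - 9) + c*(16*t^2 + 32*t - 23) + 80*t^2 + 10*t - 15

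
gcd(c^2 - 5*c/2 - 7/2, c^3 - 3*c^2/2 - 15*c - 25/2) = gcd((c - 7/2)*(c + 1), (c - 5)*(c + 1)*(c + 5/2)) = c + 1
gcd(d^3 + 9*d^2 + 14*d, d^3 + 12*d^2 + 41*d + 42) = d^2 + 9*d + 14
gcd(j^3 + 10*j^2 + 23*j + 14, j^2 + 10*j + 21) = j + 7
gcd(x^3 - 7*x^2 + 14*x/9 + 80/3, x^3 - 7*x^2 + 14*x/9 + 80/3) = x^3 - 7*x^2 + 14*x/9 + 80/3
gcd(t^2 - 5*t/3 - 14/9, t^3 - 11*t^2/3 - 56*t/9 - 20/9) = t + 2/3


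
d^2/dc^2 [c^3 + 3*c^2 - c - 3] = 6*c + 6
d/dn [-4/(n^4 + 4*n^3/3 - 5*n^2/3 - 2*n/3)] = 24*(6*n^3 + 6*n^2 - 5*n - 1)/(n^2*(3*n^3 + 4*n^2 - 5*n - 2)^2)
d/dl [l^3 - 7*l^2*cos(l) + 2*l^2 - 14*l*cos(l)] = 7*l^2*sin(l) + 3*l^2 - 14*sqrt(2)*l*cos(l + pi/4) + 4*l - 14*cos(l)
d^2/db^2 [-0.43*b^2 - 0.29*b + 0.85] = -0.860000000000000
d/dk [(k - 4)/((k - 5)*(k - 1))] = (-k^2 + 8*k - 19)/(k^4 - 12*k^3 + 46*k^2 - 60*k + 25)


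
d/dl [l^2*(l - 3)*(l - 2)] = l*(4*l^2 - 15*l + 12)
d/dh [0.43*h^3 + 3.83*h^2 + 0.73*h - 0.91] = 1.29*h^2 + 7.66*h + 0.73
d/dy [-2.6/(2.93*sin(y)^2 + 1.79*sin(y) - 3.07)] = (15.236*sin(y) + 4.654)*cos(y)/(2.93*sin(y)^2 + 1.79*sin(y) - 3.07)^2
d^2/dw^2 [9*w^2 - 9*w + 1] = 18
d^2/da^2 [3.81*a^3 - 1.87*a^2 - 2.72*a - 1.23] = 22.86*a - 3.74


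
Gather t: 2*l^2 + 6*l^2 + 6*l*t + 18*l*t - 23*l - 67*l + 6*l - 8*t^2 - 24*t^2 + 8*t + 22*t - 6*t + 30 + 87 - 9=8*l^2 - 84*l - 32*t^2 + t*(24*l + 24) + 108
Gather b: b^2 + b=b^2 + b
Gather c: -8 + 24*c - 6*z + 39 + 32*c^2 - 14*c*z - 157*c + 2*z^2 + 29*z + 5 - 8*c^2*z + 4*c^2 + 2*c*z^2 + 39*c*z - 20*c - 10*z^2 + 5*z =c^2*(36 - 8*z) + c*(2*z^2 + 25*z - 153) - 8*z^2 + 28*z + 36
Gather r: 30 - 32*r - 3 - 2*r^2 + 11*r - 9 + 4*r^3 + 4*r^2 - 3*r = 4*r^3 + 2*r^2 - 24*r + 18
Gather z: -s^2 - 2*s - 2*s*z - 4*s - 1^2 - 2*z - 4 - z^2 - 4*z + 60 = -s^2 - 6*s - z^2 + z*(-2*s - 6) + 55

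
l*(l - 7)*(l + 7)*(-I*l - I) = -I*l^4 - I*l^3 + 49*I*l^2 + 49*I*l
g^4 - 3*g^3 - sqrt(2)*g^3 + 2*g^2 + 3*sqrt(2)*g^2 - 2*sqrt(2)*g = g*(g - 2)*(g - 1)*(g - sqrt(2))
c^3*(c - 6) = c^4 - 6*c^3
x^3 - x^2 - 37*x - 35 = (x - 7)*(x + 1)*(x + 5)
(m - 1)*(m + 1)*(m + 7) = m^3 + 7*m^2 - m - 7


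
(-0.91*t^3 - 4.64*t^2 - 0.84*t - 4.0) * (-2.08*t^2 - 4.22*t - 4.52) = 1.8928*t^5 + 13.4914*t^4 + 25.4412*t^3 + 32.8376*t^2 + 20.6768*t + 18.08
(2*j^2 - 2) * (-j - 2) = -2*j^3 - 4*j^2 + 2*j + 4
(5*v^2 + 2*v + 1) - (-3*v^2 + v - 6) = 8*v^2 + v + 7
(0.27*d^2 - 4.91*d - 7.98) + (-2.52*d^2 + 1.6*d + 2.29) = -2.25*d^2 - 3.31*d - 5.69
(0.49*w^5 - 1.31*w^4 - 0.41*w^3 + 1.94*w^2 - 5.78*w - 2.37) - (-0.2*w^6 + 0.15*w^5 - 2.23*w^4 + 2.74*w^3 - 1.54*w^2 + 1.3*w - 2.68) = 0.2*w^6 + 0.34*w^5 + 0.92*w^4 - 3.15*w^3 + 3.48*w^2 - 7.08*w + 0.31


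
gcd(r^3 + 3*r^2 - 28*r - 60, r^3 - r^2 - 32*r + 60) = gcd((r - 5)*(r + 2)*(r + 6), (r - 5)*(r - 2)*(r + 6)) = r^2 + r - 30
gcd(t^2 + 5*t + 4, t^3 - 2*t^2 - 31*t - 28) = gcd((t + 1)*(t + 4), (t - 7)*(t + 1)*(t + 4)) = t^2 + 5*t + 4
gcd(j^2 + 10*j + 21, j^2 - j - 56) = j + 7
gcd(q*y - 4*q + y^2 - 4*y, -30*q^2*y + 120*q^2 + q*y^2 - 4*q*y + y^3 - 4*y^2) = y - 4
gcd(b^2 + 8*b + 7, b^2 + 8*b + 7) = b^2 + 8*b + 7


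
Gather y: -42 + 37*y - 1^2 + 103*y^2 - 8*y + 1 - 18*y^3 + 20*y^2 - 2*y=-18*y^3 + 123*y^2 + 27*y - 42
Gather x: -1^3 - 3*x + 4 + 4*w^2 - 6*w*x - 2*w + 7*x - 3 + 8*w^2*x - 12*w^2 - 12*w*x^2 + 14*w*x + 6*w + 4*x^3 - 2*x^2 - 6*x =-8*w^2 + 4*w + 4*x^3 + x^2*(-12*w - 2) + x*(8*w^2 + 8*w - 2)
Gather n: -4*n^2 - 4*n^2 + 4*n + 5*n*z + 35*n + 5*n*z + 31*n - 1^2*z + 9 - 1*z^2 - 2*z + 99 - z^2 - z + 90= -8*n^2 + n*(10*z + 70) - 2*z^2 - 4*z + 198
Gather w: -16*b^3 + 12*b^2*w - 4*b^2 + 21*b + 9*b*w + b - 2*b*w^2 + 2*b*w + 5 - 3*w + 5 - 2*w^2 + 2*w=-16*b^3 - 4*b^2 + 22*b + w^2*(-2*b - 2) + w*(12*b^2 + 11*b - 1) + 10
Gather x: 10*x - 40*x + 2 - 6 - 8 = -30*x - 12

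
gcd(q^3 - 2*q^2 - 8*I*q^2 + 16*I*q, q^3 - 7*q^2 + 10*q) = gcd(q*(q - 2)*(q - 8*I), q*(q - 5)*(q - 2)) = q^2 - 2*q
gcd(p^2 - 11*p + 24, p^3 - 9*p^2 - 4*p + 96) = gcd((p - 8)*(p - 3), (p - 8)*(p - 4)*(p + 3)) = p - 8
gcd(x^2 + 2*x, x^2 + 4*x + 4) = x + 2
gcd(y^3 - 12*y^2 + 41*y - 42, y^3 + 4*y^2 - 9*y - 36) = y - 3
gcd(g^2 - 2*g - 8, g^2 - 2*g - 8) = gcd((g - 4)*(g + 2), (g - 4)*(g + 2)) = g^2 - 2*g - 8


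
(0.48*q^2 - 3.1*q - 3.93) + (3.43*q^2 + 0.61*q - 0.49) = 3.91*q^2 - 2.49*q - 4.42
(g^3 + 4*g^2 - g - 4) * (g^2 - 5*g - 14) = g^5 - g^4 - 35*g^3 - 55*g^2 + 34*g + 56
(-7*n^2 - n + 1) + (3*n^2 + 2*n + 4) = -4*n^2 + n + 5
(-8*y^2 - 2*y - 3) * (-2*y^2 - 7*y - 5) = 16*y^4 + 60*y^3 + 60*y^2 + 31*y + 15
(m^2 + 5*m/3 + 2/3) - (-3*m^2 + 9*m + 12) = 4*m^2 - 22*m/3 - 34/3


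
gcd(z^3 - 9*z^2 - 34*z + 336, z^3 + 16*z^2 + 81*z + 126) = z + 6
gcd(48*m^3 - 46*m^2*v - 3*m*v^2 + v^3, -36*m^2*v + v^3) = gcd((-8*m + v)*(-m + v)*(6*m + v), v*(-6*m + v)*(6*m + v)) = 6*m + v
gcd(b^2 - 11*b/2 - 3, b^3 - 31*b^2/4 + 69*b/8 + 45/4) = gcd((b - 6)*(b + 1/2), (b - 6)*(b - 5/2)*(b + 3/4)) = b - 6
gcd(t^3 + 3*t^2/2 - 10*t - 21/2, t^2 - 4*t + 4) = 1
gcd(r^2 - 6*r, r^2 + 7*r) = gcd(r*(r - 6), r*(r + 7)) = r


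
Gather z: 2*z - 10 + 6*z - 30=8*z - 40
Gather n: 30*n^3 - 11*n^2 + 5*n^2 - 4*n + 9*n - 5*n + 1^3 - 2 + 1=30*n^3 - 6*n^2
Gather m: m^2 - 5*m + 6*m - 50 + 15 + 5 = m^2 + m - 30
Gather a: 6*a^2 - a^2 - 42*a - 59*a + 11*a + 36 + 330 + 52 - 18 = 5*a^2 - 90*a + 400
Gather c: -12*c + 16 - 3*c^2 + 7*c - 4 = -3*c^2 - 5*c + 12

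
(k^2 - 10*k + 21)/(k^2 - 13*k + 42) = (k - 3)/(k - 6)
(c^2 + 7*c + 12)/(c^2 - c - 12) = (c + 4)/(c - 4)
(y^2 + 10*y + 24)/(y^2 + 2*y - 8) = (y + 6)/(y - 2)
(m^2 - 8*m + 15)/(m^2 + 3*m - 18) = (m - 5)/(m + 6)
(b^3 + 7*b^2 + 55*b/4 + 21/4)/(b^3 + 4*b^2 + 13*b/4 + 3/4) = (2*b + 7)/(2*b + 1)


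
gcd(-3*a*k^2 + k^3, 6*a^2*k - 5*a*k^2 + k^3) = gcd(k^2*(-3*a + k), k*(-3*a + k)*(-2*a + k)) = 3*a*k - k^2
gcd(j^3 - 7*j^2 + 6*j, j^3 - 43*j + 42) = j^2 - 7*j + 6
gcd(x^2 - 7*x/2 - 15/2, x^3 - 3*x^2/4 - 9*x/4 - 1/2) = 1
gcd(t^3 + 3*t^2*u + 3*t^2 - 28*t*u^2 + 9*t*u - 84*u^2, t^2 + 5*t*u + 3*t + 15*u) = t + 3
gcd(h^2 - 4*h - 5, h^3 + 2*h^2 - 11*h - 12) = h + 1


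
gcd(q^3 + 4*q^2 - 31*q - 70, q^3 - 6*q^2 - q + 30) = q^2 - 3*q - 10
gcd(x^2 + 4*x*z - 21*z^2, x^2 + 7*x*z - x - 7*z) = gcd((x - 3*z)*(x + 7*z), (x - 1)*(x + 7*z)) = x + 7*z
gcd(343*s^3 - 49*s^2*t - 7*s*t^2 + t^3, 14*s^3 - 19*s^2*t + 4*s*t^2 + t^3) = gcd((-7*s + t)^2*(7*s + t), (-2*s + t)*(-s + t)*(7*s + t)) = 7*s + t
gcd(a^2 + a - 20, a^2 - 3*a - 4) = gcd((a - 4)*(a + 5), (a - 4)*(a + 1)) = a - 4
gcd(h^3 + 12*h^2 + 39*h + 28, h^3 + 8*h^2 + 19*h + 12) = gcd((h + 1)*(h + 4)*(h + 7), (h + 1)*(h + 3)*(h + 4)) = h^2 + 5*h + 4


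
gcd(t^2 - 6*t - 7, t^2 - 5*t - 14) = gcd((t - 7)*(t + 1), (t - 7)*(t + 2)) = t - 7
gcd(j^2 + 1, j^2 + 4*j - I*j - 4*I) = j - I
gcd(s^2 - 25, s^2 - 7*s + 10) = s - 5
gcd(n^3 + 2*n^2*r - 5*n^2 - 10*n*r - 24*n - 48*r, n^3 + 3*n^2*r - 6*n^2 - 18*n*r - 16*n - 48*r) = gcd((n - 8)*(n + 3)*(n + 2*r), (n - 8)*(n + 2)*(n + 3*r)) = n - 8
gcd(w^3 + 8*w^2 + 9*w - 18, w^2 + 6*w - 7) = w - 1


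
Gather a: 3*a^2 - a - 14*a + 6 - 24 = 3*a^2 - 15*a - 18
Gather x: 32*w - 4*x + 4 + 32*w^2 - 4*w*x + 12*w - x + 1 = 32*w^2 + 44*w + x*(-4*w - 5) + 5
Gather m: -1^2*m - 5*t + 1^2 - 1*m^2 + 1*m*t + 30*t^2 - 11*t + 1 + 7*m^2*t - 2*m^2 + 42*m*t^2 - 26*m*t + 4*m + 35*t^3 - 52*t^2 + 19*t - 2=m^2*(7*t - 3) + m*(42*t^2 - 25*t + 3) + 35*t^3 - 22*t^2 + 3*t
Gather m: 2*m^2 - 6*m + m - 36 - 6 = 2*m^2 - 5*m - 42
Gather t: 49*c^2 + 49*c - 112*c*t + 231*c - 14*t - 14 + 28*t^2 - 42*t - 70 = 49*c^2 + 280*c + 28*t^2 + t*(-112*c - 56) - 84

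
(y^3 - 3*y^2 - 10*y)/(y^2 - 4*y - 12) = y*(y - 5)/(y - 6)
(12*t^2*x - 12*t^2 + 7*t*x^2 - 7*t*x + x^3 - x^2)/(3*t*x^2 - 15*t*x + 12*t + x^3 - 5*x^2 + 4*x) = (4*t + x)/(x - 4)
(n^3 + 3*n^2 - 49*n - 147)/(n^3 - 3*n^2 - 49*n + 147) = (n + 3)/(n - 3)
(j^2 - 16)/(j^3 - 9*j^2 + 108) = (j^2 - 16)/(j^3 - 9*j^2 + 108)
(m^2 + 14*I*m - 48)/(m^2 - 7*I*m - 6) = (-m^2 - 14*I*m + 48)/(-m^2 + 7*I*m + 6)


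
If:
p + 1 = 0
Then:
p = -1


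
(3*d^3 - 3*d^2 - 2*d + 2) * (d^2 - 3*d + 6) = 3*d^5 - 12*d^4 + 25*d^3 - 10*d^2 - 18*d + 12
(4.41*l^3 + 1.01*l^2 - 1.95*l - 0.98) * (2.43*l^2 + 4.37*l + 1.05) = 10.7163*l^5 + 21.726*l^4 + 4.3057*l^3 - 9.8424*l^2 - 6.3301*l - 1.029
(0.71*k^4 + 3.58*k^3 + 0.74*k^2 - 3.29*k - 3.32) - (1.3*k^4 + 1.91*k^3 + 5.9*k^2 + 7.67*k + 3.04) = -0.59*k^4 + 1.67*k^3 - 5.16*k^2 - 10.96*k - 6.36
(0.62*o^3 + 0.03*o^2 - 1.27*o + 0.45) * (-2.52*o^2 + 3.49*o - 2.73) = -1.5624*o^5 + 2.0882*o^4 + 1.6125*o^3 - 5.6482*o^2 + 5.0376*o - 1.2285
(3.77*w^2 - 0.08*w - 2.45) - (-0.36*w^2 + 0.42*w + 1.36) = 4.13*w^2 - 0.5*w - 3.81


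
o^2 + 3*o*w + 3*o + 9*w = (o + 3)*(o + 3*w)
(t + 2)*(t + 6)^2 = t^3 + 14*t^2 + 60*t + 72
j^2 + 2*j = j*(j + 2)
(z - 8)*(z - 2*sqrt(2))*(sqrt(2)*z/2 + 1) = sqrt(2)*z^3/2 - 4*sqrt(2)*z^2 - z^2 - 2*sqrt(2)*z + 8*z + 16*sqrt(2)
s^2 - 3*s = s*(s - 3)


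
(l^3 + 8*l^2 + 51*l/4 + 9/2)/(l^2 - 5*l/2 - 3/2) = (l^2 + 15*l/2 + 9)/(l - 3)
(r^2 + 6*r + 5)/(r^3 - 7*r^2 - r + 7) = (r + 5)/(r^2 - 8*r + 7)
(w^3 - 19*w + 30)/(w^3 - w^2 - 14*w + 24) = (w + 5)/(w + 4)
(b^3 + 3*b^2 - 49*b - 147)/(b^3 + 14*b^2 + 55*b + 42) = (b^2 - 4*b - 21)/(b^2 + 7*b + 6)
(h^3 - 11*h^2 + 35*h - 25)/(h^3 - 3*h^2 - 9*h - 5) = (h^2 - 6*h + 5)/(h^2 + 2*h + 1)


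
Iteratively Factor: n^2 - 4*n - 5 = (n + 1)*(n - 5)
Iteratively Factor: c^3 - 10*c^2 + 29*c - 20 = (c - 5)*(c^2 - 5*c + 4) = (c - 5)*(c - 4)*(c - 1)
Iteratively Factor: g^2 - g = (g - 1)*(g)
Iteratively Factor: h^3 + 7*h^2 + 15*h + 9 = (h + 3)*(h^2 + 4*h + 3) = (h + 1)*(h + 3)*(h + 3)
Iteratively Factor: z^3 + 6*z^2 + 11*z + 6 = (z + 2)*(z^2 + 4*z + 3) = (z + 2)*(z + 3)*(z + 1)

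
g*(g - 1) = g^2 - g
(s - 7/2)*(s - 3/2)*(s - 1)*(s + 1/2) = s^4 - 11*s^3/2 + 29*s^2/4 - s/8 - 21/8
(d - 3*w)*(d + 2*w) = d^2 - d*w - 6*w^2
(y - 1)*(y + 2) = y^2 + y - 2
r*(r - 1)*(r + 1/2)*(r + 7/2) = r^4 + 3*r^3 - 9*r^2/4 - 7*r/4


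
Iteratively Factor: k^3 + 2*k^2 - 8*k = (k - 2)*(k^2 + 4*k) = (k - 2)*(k + 4)*(k)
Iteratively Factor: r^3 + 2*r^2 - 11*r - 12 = (r + 4)*(r^2 - 2*r - 3) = (r - 3)*(r + 4)*(r + 1)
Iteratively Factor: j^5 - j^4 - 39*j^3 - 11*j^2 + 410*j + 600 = (j - 5)*(j^4 + 4*j^3 - 19*j^2 - 106*j - 120) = (j - 5)^2*(j^3 + 9*j^2 + 26*j + 24) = (j - 5)^2*(j + 2)*(j^2 + 7*j + 12) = (j - 5)^2*(j + 2)*(j + 4)*(j + 3)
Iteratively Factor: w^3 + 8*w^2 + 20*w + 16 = (w + 2)*(w^2 + 6*w + 8) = (w + 2)^2*(w + 4)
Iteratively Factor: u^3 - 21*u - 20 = (u + 4)*(u^2 - 4*u - 5) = (u - 5)*(u + 4)*(u + 1)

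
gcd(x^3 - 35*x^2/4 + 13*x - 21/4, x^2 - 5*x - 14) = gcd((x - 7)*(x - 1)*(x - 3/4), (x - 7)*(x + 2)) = x - 7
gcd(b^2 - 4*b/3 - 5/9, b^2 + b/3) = b + 1/3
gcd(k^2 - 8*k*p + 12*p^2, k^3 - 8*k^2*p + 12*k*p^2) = k^2 - 8*k*p + 12*p^2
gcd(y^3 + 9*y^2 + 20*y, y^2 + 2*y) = y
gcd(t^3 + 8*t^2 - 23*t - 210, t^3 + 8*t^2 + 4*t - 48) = t + 6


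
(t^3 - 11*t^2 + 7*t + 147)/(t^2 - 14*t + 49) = t + 3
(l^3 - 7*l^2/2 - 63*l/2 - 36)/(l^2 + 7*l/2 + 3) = (l^2 - 5*l - 24)/(l + 2)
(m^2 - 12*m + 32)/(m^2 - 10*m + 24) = (m - 8)/(m - 6)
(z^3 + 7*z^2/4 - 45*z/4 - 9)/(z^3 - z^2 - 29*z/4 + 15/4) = (4*z^2 + 19*z + 12)/(4*z^2 + 8*z - 5)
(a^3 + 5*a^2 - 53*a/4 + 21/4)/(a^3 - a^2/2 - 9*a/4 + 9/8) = 2*(a + 7)/(2*a + 3)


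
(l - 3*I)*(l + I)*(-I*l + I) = -I*l^3 - 2*l^2 + I*l^2 + 2*l - 3*I*l + 3*I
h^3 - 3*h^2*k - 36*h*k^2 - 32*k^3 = (h - 8*k)*(h + k)*(h + 4*k)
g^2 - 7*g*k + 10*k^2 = (g - 5*k)*(g - 2*k)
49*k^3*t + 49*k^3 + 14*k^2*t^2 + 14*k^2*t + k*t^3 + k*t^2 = (7*k + t)^2*(k*t + k)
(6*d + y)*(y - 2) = 6*d*y - 12*d + y^2 - 2*y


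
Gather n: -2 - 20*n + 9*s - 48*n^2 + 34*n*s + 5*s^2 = -48*n^2 + n*(34*s - 20) + 5*s^2 + 9*s - 2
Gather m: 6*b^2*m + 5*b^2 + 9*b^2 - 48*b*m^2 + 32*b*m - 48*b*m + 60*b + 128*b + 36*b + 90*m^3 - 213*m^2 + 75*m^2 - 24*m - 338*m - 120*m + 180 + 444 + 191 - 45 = 14*b^2 + 224*b + 90*m^3 + m^2*(-48*b - 138) + m*(6*b^2 - 16*b - 482) + 770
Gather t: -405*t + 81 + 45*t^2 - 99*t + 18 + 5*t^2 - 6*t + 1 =50*t^2 - 510*t + 100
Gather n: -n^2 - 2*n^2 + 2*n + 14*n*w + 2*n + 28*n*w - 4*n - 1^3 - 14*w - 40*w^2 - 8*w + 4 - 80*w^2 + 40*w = -3*n^2 + 42*n*w - 120*w^2 + 18*w + 3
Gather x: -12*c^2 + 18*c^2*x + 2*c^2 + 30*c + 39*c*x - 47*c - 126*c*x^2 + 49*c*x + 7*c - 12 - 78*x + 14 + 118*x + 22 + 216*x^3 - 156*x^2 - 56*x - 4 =-10*c^2 - 10*c + 216*x^3 + x^2*(-126*c - 156) + x*(18*c^2 + 88*c - 16) + 20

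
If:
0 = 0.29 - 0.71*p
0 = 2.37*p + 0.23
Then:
No Solution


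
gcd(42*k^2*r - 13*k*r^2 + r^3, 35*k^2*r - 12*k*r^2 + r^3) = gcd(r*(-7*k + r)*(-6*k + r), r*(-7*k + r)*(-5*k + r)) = -7*k*r + r^2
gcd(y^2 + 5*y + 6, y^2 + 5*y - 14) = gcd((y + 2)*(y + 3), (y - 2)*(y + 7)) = 1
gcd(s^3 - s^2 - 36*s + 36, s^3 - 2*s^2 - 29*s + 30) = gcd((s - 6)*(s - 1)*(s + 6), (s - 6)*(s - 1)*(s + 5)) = s^2 - 7*s + 6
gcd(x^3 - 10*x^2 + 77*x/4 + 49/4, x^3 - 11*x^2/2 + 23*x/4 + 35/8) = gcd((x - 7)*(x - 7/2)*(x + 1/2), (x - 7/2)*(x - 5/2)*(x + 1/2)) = x^2 - 3*x - 7/4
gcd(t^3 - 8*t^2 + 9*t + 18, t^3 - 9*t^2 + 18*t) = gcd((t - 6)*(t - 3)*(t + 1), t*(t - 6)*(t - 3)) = t^2 - 9*t + 18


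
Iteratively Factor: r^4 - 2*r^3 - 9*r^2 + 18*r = (r + 3)*(r^3 - 5*r^2 + 6*r) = (r - 2)*(r + 3)*(r^2 - 3*r) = (r - 3)*(r - 2)*(r + 3)*(r)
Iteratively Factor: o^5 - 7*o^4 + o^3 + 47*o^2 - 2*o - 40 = (o - 1)*(o^4 - 6*o^3 - 5*o^2 + 42*o + 40) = (o - 4)*(o - 1)*(o^3 - 2*o^2 - 13*o - 10) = (o - 4)*(o - 1)*(o + 1)*(o^2 - 3*o - 10) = (o - 5)*(o - 4)*(o - 1)*(o + 1)*(o + 2)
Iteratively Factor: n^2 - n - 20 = (n + 4)*(n - 5)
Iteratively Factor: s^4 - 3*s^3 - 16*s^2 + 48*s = (s + 4)*(s^3 - 7*s^2 + 12*s) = (s - 4)*(s + 4)*(s^2 - 3*s) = s*(s - 4)*(s + 4)*(s - 3)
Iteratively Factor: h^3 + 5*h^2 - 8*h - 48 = (h + 4)*(h^2 + h - 12) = (h - 3)*(h + 4)*(h + 4)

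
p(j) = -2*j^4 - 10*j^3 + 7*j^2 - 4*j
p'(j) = -8*j^3 - 30*j^2 + 14*j - 4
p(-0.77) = 11.09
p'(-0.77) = -28.91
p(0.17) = -0.53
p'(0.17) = -2.53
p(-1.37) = 37.29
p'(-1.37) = -58.92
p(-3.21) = 203.38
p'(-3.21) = -93.45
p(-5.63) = 19.55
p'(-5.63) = 393.90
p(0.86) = -5.72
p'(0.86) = -19.24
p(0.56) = -2.00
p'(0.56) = -6.97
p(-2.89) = 171.89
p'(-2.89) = -101.92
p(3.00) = -381.00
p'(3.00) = -448.00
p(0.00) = 0.00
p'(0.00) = -4.00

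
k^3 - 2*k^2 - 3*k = k*(k - 3)*(k + 1)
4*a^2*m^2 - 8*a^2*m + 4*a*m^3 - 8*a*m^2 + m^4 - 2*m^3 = m*(2*a + m)^2*(m - 2)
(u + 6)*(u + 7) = u^2 + 13*u + 42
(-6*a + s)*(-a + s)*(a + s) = 6*a^3 - a^2*s - 6*a*s^2 + s^3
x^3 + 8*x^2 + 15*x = x*(x + 3)*(x + 5)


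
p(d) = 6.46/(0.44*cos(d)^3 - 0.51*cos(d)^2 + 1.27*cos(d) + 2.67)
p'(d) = 6.46*(1.32*sin(d)*cos(d)^2 - 1.02*sin(d)*cos(d) + 1.27*sin(d))/(0.44*cos(d)^3 - 0.51*cos(d)^2 + 1.27*cos(d) + 2.67)^2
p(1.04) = 1.99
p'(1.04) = 0.58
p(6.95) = 1.81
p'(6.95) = 0.40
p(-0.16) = 1.68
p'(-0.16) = -0.11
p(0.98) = 1.96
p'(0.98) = 0.55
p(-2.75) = 9.06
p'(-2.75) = -16.20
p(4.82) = 2.31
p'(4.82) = -0.96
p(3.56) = 8.64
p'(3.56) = -15.50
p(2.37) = 4.84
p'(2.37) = 6.77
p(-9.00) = 8.54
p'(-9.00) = -15.32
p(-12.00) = 1.77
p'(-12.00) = 0.35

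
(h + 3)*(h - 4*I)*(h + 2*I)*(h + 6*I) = h^4 + 3*h^3 + 4*I*h^3 + 20*h^2 + 12*I*h^2 + 60*h + 48*I*h + 144*I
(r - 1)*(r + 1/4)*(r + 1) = r^3 + r^2/4 - r - 1/4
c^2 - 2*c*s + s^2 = (-c + s)^2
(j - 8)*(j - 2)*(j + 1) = j^3 - 9*j^2 + 6*j + 16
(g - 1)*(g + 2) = g^2 + g - 2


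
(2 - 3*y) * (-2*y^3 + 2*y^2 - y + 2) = 6*y^4 - 10*y^3 + 7*y^2 - 8*y + 4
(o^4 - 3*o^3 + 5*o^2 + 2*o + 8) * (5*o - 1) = 5*o^5 - 16*o^4 + 28*o^3 + 5*o^2 + 38*o - 8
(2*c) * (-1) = -2*c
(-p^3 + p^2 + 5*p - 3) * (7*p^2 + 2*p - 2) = -7*p^5 + 5*p^4 + 39*p^3 - 13*p^2 - 16*p + 6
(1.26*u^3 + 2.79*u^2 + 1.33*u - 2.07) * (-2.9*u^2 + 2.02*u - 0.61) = -3.654*u^5 - 5.5458*u^4 + 1.0102*u^3 + 6.9877*u^2 - 4.9927*u + 1.2627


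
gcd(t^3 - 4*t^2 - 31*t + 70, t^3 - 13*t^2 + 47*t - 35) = t - 7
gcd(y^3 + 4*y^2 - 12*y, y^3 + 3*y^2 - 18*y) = y^2 + 6*y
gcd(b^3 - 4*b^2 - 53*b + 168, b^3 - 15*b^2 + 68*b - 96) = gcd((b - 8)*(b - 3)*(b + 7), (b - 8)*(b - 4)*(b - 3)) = b^2 - 11*b + 24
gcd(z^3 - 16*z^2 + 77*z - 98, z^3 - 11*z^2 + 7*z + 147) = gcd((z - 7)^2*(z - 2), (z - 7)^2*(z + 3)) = z^2 - 14*z + 49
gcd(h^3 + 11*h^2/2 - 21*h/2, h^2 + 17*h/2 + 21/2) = h + 7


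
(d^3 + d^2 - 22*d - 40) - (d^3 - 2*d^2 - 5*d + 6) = 3*d^2 - 17*d - 46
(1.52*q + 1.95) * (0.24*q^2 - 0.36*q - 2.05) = 0.3648*q^3 - 0.0792*q^2 - 3.818*q - 3.9975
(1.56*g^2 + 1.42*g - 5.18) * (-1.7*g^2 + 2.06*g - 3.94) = -2.652*g^4 + 0.7996*g^3 + 5.5848*g^2 - 16.2656*g + 20.4092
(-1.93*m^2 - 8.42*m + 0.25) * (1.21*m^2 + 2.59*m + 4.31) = -2.3353*m^4 - 15.1869*m^3 - 29.8236*m^2 - 35.6427*m + 1.0775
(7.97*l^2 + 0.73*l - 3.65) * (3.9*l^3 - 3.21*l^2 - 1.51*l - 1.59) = 31.083*l^5 - 22.7367*l^4 - 28.613*l^3 - 2.0581*l^2 + 4.3508*l + 5.8035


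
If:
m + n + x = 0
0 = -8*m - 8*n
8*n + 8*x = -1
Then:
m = 1/8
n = -1/8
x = 0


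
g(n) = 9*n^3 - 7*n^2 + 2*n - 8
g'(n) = 27*n^2 - 14*n + 2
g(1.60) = 14.14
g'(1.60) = 48.72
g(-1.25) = -39.02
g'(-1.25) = 61.69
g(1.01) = -3.85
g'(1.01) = 15.40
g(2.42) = 83.40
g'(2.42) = 126.24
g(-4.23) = -822.89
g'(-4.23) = 544.33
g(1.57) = 12.71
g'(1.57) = 46.57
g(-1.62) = -67.87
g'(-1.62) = 95.54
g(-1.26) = -39.64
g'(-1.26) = 62.51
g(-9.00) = -7154.00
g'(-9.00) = 2315.00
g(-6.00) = -2216.00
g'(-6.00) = 1058.00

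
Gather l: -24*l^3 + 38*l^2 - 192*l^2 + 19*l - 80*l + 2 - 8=-24*l^3 - 154*l^2 - 61*l - 6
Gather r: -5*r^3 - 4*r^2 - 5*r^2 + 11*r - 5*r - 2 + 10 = -5*r^3 - 9*r^2 + 6*r + 8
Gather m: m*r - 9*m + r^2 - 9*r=m*(r - 9) + r^2 - 9*r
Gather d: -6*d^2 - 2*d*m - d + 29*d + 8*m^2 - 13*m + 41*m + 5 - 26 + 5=-6*d^2 + d*(28 - 2*m) + 8*m^2 + 28*m - 16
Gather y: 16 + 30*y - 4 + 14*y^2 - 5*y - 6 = 14*y^2 + 25*y + 6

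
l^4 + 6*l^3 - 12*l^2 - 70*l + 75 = (l - 3)*(l - 1)*(l + 5)^2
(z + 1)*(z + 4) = z^2 + 5*z + 4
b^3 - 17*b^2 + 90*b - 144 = (b - 8)*(b - 6)*(b - 3)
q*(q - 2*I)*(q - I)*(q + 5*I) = q^4 + 2*I*q^3 + 13*q^2 - 10*I*q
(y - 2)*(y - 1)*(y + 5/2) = y^3 - y^2/2 - 11*y/2 + 5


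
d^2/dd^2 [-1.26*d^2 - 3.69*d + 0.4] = -2.52000000000000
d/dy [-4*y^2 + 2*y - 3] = 2 - 8*y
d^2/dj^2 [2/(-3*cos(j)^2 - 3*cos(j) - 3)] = 2*(4*sin(j)^4 + sin(j)^2 - 19*cos(j)/4 + 3*cos(3*j)/4 - 5)/(3*(-sin(j)^2 + cos(j) + 2)^3)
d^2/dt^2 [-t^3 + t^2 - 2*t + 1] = 2 - 6*t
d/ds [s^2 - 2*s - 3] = 2*s - 2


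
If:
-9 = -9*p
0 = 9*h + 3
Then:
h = -1/3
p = 1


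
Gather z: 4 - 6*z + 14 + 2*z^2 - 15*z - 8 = 2*z^2 - 21*z + 10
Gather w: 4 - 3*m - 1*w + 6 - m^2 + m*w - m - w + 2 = -m^2 - 4*m + w*(m - 2) + 12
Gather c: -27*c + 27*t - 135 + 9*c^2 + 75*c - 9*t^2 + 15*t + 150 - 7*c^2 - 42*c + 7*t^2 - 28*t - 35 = 2*c^2 + 6*c - 2*t^2 + 14*t - 20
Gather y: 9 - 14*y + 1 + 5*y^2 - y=5*y^2 - 15*y + 10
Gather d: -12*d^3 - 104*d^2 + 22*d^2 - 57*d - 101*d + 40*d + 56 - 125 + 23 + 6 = -12*d^3 - 82*d^2 - 118*d - 40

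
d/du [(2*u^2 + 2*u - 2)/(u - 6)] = 2*(u^2 - 12*u - 5)/(u^2 - 12*u + 36)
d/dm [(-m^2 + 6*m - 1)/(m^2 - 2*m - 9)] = 4*(-m^2 + 5*m - 14)/(m^4 - 4*m^3 - 14*m^2 + 36*m + 81)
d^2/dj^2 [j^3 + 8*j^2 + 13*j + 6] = 6*j + 16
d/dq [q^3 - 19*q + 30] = 3*q^2 - 19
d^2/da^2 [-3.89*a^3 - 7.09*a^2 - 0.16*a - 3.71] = -23.34*a - 14.18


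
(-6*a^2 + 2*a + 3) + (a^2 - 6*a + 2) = -5*a^2 - 4*a + 5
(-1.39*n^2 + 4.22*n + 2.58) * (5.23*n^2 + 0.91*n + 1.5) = -7.2697*n^4 + 20.8057*n^3 + 15.2486*n^2 + 8.6778*n + 3.87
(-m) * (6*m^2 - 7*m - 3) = -6*m^3 + 7*m^2 + 3*m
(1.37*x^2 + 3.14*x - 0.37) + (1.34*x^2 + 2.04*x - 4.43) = 2.71*x^2 + 5.18*x - 4.8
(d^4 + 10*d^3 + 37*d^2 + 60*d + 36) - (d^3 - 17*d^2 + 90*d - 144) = d^4 + 9*d^3 + 54*d^2 - 30*d + 180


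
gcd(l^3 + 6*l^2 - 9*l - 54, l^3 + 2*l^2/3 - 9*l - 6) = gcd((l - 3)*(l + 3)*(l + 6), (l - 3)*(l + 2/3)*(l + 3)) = l^2 - 9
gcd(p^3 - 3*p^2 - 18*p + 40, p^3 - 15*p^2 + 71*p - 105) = p - 5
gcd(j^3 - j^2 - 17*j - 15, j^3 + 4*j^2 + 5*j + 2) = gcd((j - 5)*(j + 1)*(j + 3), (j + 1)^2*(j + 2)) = j + 1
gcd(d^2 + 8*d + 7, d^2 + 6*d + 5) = d + 1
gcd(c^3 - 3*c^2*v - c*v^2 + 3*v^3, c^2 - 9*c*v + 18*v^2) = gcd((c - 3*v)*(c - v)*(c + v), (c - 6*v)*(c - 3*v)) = -c + 3*v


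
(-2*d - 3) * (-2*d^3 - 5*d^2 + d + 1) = 4*d^4 + 16*d^3 + 13*d^2 - 5*d - 3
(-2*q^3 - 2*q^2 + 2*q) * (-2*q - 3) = 4*q^4 + 10*q^3 + 2*q^2 - 6*q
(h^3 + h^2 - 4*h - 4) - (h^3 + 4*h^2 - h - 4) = -3*h^2 - 3*h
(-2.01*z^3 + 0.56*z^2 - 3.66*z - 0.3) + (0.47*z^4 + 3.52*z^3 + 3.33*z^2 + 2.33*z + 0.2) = 0.47*z^4 + 1.51*z^3 + 3.89*z^2 - 1.33*z - 0.1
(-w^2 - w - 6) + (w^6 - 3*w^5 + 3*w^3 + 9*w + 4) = w^6 - 3*w^5 + 3*w^3 - w^2 + 8*w - 2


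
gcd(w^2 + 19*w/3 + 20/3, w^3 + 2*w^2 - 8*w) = 1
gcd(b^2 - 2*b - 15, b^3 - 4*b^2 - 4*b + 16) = 1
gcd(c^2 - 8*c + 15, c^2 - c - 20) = c - 5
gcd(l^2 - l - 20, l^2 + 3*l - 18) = 1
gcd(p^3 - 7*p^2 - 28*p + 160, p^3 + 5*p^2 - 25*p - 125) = p + 5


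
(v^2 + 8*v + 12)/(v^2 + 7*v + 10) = (v + 6)/(v + 5)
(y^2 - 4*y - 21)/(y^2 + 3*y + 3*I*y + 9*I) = (y - 7)/(y + 3*I)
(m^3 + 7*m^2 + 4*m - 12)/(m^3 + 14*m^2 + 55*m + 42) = (m^2 + m - 2)/(m^2 + 8*m + 7)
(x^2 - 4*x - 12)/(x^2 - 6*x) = (x + 2)/x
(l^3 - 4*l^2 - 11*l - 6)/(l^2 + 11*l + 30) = (l^3 - 4*l^2 - 11*l - 6)/(l^2 + 11*l + 30)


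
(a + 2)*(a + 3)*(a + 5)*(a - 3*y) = a^4 - 3*a^3*y + 10*a^3 - 30*a^2*y + 31*a^2 - 93*a*y + 30*a - 90*y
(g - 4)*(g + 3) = g^2 - g - 12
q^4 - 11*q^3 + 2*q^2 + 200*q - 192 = (q - 8)*(q - 6)*(q - 1)*(q + 4)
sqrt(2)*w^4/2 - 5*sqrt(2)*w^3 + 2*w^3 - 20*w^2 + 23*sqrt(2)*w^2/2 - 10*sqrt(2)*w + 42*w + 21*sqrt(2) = (w - 7)*(w - 3)*(w + sqrt(2))*(sqrt(2)*w/2 + 1)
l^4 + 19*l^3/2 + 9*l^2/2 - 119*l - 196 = (l - 7/2)*(l + 2)*(l + 4)*(l + 7)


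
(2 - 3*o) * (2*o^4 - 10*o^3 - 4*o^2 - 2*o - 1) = -6*o^5 + 34*o^4 - 8*o^3 - 2*o^2 - o - 2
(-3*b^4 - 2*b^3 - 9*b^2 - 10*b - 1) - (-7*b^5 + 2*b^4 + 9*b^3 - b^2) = 7*b^5 - 5*b^4 - 11*b^3 - 8*b^2 - 10*b - 1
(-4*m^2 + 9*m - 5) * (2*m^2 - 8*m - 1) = -8*m^4 + 50*m^3 - 78*m^2 + 31*m + 5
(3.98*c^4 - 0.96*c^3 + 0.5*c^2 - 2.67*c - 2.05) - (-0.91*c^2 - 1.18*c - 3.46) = 3.98*c^4 - 0.96*c^3 + 1.41*c^2 - 1.49*c + 1.41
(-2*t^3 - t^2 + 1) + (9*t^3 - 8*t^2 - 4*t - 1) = 7*t^3 - 9*t^2 - 4*t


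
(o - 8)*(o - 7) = o^2 - 15*o + 56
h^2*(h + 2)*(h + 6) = h^4 + 8*h^3 + 12*h^2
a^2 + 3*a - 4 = (a - 1)*(a + 4)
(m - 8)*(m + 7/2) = m^2 - 9*m/2 - 28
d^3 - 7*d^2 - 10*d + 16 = (d - 8)*(d - 1)*(d + 2)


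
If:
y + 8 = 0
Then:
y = -8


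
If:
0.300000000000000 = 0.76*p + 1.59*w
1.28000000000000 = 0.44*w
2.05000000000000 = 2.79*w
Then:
No Solution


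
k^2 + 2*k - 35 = (k - 5)*(k + 7)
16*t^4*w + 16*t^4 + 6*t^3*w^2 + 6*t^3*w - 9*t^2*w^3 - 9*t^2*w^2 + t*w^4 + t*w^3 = (-8*t + w)*(-2*t + w)*(t + w)*(t*w + t)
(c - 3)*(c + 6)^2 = c^3 + 9*c^2 - 108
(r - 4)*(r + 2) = r^2 - 2*r - 8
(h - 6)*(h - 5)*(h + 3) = h^3 - 8*h^2 - 3*h + 90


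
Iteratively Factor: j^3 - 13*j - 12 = (j - 4)*(j^2 + 4*j + 3) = (j - 4)*(j + 3)*(j + 1)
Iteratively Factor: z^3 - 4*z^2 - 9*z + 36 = (z - 3)*(z^2 - z - 12) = (z - 3)*(z + 3)*(z - 4)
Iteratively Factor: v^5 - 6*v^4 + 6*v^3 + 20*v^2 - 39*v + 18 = (v - 1)*(v^4 - 5*v^3 + v^2 + 21*v - 18) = (v - 3)*(v - 1)*(v^3 - 2*v^2 - 5*v + 6) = (v - 3)*(v - 1)*(v + 2)*(v^2 - 4*v + 3) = (v - 3)*(v - 1)^2*(v + 2)*(v - 3)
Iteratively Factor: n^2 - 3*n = (n)*(n - 3)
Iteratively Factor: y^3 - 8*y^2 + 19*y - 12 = (y - 1)*(y^2 - 7*y + 12) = (y - 3)*(y - 1)*(y - 4)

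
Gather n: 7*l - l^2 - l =-l^2 + 6*l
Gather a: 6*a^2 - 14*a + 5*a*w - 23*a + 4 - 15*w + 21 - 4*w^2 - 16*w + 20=6*a^2 + a*(5*w - 37) - 4*w^2 - 31*w + 45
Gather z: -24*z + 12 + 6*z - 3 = 9 - 18*z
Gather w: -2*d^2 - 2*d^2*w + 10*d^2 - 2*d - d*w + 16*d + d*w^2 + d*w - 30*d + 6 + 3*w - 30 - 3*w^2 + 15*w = 8*d^2 - 16*d + w^2*(d - 3) + w*(18 - 2*d^2) - 24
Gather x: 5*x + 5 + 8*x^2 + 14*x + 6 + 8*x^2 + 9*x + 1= 16*x^2 + 28*x + 12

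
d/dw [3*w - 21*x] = 3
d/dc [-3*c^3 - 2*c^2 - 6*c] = -9*c^2 - 4*c - 6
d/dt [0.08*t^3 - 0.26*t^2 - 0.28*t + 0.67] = 0.24*t^2 - 0.52*t - 0.28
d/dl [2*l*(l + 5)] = 4*l + 10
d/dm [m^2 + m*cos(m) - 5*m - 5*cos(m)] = -m*sin(m) + 2*m + 5*sin(m) + cos(m) - 5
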